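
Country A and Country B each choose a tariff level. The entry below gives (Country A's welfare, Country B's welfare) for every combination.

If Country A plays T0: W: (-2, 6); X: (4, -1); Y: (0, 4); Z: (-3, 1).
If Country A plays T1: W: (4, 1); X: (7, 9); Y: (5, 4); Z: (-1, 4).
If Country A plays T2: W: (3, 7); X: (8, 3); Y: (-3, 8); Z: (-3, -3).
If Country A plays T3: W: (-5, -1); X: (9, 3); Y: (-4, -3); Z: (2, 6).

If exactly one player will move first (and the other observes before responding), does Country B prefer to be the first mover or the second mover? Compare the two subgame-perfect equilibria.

second

If Country A leads: Country B's best replies are T0→W, T1→X, T2→Y, T3→Z; Country A's induced payoffs -2, 7, -3, 2; outcome (T1, X), payoffs (7, 9).
If Country B leads: Country A's best replies are W→T1, X→T3, Y→T1, Z→T3; Country B's induced payoffs 1, 3, 4, 6; outcome (T3, Z), payoffs (2, 6).
Country B gets 6 moving first and 9 moving second, so Country B prefers to move second.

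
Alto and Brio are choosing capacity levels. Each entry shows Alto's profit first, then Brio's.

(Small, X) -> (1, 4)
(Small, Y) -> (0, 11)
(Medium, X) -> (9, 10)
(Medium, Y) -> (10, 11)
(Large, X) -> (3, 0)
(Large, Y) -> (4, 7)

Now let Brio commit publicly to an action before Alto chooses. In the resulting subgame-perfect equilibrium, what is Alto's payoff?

10

Work backward from Alto's decision.
- X: Alto compares 1, 9, 3 and picks Medium; Brio would get 10.
- Y: Alto compares 0, 10, 4 and picks Medium; Brio would get 11.
Brio's induced payoffs are 10, 11, so Brio commits to Y. Subgame-perfect outcome: (Medium, Y) with payoffs (10, 11).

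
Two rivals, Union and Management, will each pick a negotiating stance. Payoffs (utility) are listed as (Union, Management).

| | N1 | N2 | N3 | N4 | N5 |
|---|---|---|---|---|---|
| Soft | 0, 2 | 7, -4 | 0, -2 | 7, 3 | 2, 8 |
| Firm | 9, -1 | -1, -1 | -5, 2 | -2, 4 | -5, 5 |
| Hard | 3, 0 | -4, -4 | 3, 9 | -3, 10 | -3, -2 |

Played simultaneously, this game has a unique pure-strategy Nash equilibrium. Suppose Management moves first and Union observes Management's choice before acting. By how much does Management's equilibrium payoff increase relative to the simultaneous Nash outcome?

1

Solve by backward induction (Management leads).
- N1: Union compares 0, 9, 3 and picks Firm; Management would get -1.
- N2: Union compares 7, -1, -4 and picks Soft; Management would get -4.
- N3: Union compares 0, -5, 3 and picks Hard; Management would get 9.
- N4: Union compares 7, -2, -3 and picks Soft; Management would get 3.
- N5: Union compares 2, -5, -3 and picks Soft; Management would get 8.
Management's induced payoffs are -1, -4, 9, 3, 8, so Management commits to N3. Subgame-perfect outcome: (Hard, N3) with payoffs (3, 9).
Now find the simultaneous Nash equilibrium.
Union's best replies: N1→Firm; N2→Soft; N3→Hard; N4→Soft; N5→Soft.
Management's best replies: Soft→N5; Firm→N5; Hard→N4.
Only (Soft, N5) has each player best-responding; Nash payoffs (2, 8).
Management's commitment gain: 9 − 8 = 1.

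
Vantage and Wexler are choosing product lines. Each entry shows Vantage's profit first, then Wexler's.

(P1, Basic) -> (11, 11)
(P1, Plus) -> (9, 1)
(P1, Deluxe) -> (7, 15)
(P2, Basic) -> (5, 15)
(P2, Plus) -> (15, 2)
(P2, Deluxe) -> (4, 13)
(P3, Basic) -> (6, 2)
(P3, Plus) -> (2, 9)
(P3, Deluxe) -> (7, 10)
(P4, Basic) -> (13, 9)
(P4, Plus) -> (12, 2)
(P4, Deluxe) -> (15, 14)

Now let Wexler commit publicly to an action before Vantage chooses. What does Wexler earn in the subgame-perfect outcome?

Work backward from Vantage's decision.
- Basic → Vantage plays P4 (best of 11, 5, 6, 13); Wexler gets 9.
- Plus → Vantage plays P2 (best of 9, 15, 2, 12); Wexler gets 2.
- Deluxe → Vantage plays P4 (best of 7, 4, 7, 15); Wexler gets 14.
Maximizing over 9, 2, 14, Wexler chooses Deluxe. Subgame-perfect outcome: (P4, Deluxe) with payoffs (15, 14).

14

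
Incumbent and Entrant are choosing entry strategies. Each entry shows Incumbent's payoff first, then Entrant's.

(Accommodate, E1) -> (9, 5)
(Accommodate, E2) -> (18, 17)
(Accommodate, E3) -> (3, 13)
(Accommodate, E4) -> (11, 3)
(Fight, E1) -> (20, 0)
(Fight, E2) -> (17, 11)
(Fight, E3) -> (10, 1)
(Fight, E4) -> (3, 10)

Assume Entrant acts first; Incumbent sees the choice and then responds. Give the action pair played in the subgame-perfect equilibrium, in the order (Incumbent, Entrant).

(Accommodate, E2)

Work backward from Incumbent's decision.
- E1 → Incumbent plays Fight (best of 9, 20); Entrant gets 0.
- E2 → Incumbent plays Accommodate (best of 18, 17); Entrant gets 17.
- E3 → Incumbent plays Fight (best of 3, 10); Entrant gets 1.
- E4 → Incumbent plays Accommodate (best of 11, 3); Entrant gets 3.
Maximizing over 0, 17, 1, 3, Entrant chooses E2. Subgame-perfect outcome: (Accommodate, E2) with payoffs (18, 17).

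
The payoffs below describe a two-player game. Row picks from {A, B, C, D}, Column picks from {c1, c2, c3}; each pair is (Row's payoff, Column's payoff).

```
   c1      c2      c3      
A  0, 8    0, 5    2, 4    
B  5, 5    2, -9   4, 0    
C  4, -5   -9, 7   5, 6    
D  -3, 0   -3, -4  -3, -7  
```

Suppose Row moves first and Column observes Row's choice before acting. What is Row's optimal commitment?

B

Solve by backward induction (Row leads).
- A → Column plays c1 (best of 8, 5, 4); Row gets 0.
- B → Column plays c1 (best of 5, -9, 0); Row gets 5.
- C → Column plays c2 (best of -5, 7, 6); Row gets -9.
- D → Column plays c1 (best of 0, -4, -7); Row gets -3.
Among 0, 5, -9, -3, the best is 5 at B. Subgame-perfect outcome: (B, c1) with payoffs (5, 5).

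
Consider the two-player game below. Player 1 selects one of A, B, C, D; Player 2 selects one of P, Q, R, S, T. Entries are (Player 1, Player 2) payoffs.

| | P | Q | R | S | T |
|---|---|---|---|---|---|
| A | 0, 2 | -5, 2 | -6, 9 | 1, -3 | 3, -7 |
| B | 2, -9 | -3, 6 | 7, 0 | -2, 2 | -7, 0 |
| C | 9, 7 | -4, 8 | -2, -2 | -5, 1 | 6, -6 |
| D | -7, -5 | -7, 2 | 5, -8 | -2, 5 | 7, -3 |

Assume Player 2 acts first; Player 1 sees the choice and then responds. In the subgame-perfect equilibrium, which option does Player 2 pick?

P

Work backward from Player 1's decision.
- P → Player 1 plays C (best of 0, 2, 9, -7); Player 2 gets 7.
- Q → Player 1 plays B (best of -5, -3, -4, -7); Player 2 gets 6.
- R → Player 1 plays B (best of -6, 7, -2, 5); Player 2 gets 0.
- S → Player 1 plays A (best of 1, -2, -5, -2); Player 2 gets -3.
- T → Player 1 plays D (best of 3, -7, 6, 7); Player 2 gets -3.
Among 7, 6, 0, -3, -3, the best is 7 at P. Subgame-perfect outcome: (C, P) with payoffs (9, 7).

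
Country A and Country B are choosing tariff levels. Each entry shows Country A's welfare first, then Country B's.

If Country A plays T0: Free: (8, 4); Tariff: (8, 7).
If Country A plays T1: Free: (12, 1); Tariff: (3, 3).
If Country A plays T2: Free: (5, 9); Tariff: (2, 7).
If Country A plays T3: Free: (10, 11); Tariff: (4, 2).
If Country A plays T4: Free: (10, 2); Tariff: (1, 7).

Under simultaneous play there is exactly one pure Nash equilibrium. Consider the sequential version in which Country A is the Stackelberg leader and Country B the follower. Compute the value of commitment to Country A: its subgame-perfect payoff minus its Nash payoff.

Backward induction with Country A moving first.
- T0 → Country B plays Tariff (best of 4, 7); Country A gets 8.
- T1 → Country B plays Tariff (best of 1, 3); Country A gets 3.
- T2 → Country B plays Free (best of 9, 7); Country A gets 5.
- T3 → Country B plays Free (best of 11, 2); Country A gets 10.
- T4 → Country B plays Tariff (best of 2, 7); Country A gets 1.
Country A's induced payoffs are 8, 3, 5, 10, 1, so Country A commits to T3. Subgame-perfect outcome: (T3, Free) with payoffs (10, 11).
For the simultaneous game, intersect best replies.
Country A's best replies: Free→T1; Tariff→T0.
Country B's best replies: T0→Tariff; T1→Tariff; T2→Free; T3→Free; T4→Tariff.
The unique mutual best reply is (T0, Tariff), giving (8, 7).
Country A's commitment gain: 10 − 8 = 2.

2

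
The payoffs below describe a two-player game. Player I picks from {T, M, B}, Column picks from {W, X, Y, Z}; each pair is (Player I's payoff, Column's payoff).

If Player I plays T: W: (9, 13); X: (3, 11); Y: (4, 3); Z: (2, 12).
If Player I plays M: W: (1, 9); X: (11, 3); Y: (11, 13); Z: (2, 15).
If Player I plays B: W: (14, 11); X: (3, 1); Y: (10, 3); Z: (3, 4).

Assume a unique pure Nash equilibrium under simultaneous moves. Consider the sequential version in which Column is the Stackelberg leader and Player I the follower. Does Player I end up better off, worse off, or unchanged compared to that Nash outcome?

worse off

Player I best-responds to each possible Column move:
- W: Player I compares 9, 1, 14 and picks B; Column would get 11.
- X: Player I compares 3, 11, 3 and picks M; Column would get 3.
- Y: Player I compares 4, 11, 10 and picks M; Column would get 13.
- Z: Player I compares 2, 2, 3 and picks B; Column would get 4.
Column's induced payoffs are 11, 3, 13, 4, so Column commits to Y. Subgame-perfect outcome: (M, Y) with payoffs (11, 13).
For the simultaneous game, intersect best replies.
Player I's best replies: W→B; X→M; Y→M; Z→B.
Column's best replies: T→W; M→Z; B→W.
The unique mutual best reply is (B, W), giving (14, 11).
Player I earns 11 sequentially versus 14 at the Nash outcome: worse off.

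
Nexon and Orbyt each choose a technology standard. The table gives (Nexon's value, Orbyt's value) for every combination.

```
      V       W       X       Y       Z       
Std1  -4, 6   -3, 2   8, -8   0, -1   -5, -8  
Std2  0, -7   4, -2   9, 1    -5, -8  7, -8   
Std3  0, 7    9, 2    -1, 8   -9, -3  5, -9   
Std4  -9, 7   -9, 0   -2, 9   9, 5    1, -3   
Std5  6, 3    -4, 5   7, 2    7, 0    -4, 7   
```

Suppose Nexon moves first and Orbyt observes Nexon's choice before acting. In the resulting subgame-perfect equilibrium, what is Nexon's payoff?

9

Solve by backward induction (Nexon leads).
- Std1: BR = V, leader payoff -4.
- Std2: BR = X, leader payoff 9.
- Std3: BR = X, leader payoff -1.
- Std4: BR = X, leader payoff -2.
- Std5: BR = Z, leader payoff -4.
Among -4, 9, -1, -2, -4, the best is 9 at Std2. Subgame-perfect outcome: (Std2, X) with payoffs (9, 1).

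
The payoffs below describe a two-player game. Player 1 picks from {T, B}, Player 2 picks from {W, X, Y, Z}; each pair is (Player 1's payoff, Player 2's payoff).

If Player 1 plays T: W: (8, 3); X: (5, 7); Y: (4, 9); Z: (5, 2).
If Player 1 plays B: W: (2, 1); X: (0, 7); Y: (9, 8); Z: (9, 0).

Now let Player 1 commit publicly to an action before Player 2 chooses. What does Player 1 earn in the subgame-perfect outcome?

9

Work backward from Player 2's decision.
- T: Player 2 compares 3, 7, 9, 2 and picks Y; Player 1 would get 4.
- B: Player 2 compares 1, 7, 8, 0 and picks Y; Player 1 would get 9.
Maximizing over 4, 9, Player 1 chooses B. Subgame-perfect outcome: (B, Y) with payoffs (9, 8).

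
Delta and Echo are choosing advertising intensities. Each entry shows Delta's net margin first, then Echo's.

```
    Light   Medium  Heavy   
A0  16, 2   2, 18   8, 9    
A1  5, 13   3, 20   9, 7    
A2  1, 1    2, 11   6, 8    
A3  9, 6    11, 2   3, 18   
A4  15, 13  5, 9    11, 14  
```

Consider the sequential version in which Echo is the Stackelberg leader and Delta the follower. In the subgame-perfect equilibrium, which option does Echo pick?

Work backward from Delta's decision.
- Light: BR = A0, leader payoff 2.
- Medium: BR = A3, leader payoff 2.
- Heavy: BR = A4, leader payoff 14.
Maximizing over 2, 2, 14, Echo chooses Heavy. Subgame-perfect outcome: (A4, Heavy) with payoffs (11, 14).

Heavy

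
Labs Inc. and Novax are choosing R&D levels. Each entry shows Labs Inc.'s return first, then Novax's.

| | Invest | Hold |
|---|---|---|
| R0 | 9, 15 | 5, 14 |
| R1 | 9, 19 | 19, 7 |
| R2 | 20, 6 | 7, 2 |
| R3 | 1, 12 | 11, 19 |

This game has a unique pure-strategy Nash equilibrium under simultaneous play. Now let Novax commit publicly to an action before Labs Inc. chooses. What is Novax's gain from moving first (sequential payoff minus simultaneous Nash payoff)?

Labs Inc. best-responds to each possible Novax move:
- Invest: BR = R2, leader payoff 6.
- Hold: BR = R1, leader payoff 7.
Among 6, 7, the best is 7 at Hold. Subgame-perfect outcome: (R1, Hold) with payoffs (19, 7).
For the simultaneous game, intersect best replies.
Labs Inc.'s best replies: Invest→R2; Hold→R1.
Novax's best replies: R0→Invest; R1→Invest; R2→Invest; R3→Hold.
The unique mutual best reply is (R2, Invest), giving (20, 6).
Novax's commitment gain: 7 − 6 = 1.

1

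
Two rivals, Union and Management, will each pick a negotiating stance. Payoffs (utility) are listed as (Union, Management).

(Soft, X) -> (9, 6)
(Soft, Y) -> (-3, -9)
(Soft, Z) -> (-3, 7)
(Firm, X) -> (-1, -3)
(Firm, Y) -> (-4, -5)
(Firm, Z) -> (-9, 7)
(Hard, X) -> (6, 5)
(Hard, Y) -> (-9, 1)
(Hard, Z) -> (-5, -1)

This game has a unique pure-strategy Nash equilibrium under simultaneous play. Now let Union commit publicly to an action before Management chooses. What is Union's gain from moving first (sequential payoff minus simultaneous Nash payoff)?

Work backward from Management's decision.
- Soft → Management plays Z (best of 6, -9, 7); Union gets -3.
- Firm → Management plays Z (best of -3, -5, 7); Union gets -9.
- Hard → Management plays X (best of 5, 1, -1); Union gets 6.
Union's induced payoffs are -3, -9, 6, so Union commits to Hard. Subgame-perfect outcome: (Hard, X) with payoffs (6, 5).
Now find the simultaneous Nash equilibrium.
Union's best replies: X→Soft; Y→Soft; Z→Soft.
Management's best replies: Soft→Z; Firm→Z; Hard→X.
Only (Soft, Z) has each player best-responding; Nash payoffs (-3, 7).
Union's commitment gain: 6 − -3 = 9.

9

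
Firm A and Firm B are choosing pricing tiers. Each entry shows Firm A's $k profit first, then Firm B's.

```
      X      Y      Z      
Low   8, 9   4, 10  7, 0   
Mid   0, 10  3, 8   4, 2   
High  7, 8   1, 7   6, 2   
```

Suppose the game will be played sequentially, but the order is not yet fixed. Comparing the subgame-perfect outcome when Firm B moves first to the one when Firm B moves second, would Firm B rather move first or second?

If Firm A leads: Firm B's best replies are Low→Y, Mid→X, High→X; Firm A's induced payoffs 4, 0, 7; outcome (High, X), payoffs (7, 8).
If Firm B leads: Firm A's best replies are X→Low, Y→Low, Z→Low; Firm B's induced payoffs 9, 10, 0; outcome (Low, Y), payoffs (4, 10).
Firm B gets 10 moving first and 8 moving second, so Firm B prefers to move first.

first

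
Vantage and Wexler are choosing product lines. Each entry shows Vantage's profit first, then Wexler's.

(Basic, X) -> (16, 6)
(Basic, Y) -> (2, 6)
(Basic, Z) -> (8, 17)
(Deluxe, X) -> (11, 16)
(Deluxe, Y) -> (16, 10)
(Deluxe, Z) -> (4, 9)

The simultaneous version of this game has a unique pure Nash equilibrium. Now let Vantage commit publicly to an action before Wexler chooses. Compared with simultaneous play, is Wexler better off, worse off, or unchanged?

Work backward from Wexler's decision.
- Basic → Wexler plays Z (best of 6, 6, 17); Vantage gets 8.
- Deluxe → Wexler plays X (best of 16, 10, 9); Vantage gets 11.
Among 8, 11, the best is 11 at Deluxe. Subgame-perfect outcome: (Deluxe, X) with payoffs (11, 16).
For the simultaneous game, intersect best replies.
Vantage's best replies: X→Basic; Y→Deluxe; Z→Basic.
Wexler's best replies: Basic→Z; Deluxe→X.
The unique mutual best reply is (Basic, Z), giving (8, 17).
Wexler earns 16 sequentially versus 17 at the Nash outcome: worse off.

worse off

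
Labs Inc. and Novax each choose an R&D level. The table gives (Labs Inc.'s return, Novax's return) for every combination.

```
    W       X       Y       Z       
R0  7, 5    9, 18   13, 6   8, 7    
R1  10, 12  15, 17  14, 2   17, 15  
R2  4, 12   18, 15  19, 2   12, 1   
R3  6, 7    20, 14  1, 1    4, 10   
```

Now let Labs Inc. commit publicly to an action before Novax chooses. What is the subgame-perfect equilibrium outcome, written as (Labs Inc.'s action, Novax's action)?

Novax best-responds to each possible Labs Inc. move:
- R0: Novax compares 5, 18, 6, 7 and picks X; Labs Inc. would get 9.
- R1: Novax compares 12, 17, 2, 15 and picks X; Labs Inc. would get 15.
- R2: Novax compares 12, 15, 2, 1 and picks X; Labs Inc. would get 18.
- R3: Novax compares 7, 14, 1, 10 and picks X; Labs Inc. would get 20.
Labs Inc.'s induced payoffs are 9, 15, 18, 20, so Labs Inc. commits to R3. Subgame-perfect outcome: (R3, X) with payoffs (20, 14).

(R3, X)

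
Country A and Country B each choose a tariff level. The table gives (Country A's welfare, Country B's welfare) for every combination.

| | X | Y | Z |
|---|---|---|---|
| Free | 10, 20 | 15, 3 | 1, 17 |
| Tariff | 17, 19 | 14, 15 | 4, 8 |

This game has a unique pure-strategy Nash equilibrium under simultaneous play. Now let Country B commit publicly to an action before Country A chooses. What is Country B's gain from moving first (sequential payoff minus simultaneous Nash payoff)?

Backward induction with Country B moving first.
- X: BR = Tariff, leader payoff 19.
- Y: BR = Free, leader payoff 3.
- Z: BR = Tariff, leader payoff 8.
Country B's induced payoffs are 19, 3, 8, so Country B commits to X. Subgame-perfect outcome: (Tariff, X) with payoffs (17, 19).
Under simultaneous play:
Country A's best replies: X→Tariff; Y→Free; Z→Tariff.
Country B's best replies: Free→X; Tariff→X.
The unique mutual best reply is (Tariff, X), giving (17, 19).
Country B's commitment gain: 19 − 19 = 0.

0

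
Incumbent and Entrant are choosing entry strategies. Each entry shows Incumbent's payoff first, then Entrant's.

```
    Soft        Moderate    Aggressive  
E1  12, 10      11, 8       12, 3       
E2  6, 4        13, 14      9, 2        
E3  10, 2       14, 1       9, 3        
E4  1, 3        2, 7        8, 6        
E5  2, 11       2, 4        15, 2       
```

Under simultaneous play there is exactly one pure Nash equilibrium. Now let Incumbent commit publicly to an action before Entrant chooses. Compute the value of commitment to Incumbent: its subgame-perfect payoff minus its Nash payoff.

Backward induction with Incumbent moving first.
- E1: BR = Soft, leader payoff 12.
- E2: BR = Moderate, leader payoff 13.
- E3: BR = Aggressive, leader payoff 9.
- E4: BR = Moderate, leader payoff 2.
- E5: BR = Soft, leader payoff 2.
Incumbent's induced payoffs are 12, 13, 9, 2, 2, so Incumbent commits to E2. Subgame-perfect outcome: (E2, Moderate) with payoffs (13, 14).
For the simultaneous game, intersect best replies.
Incumbent's best replies: Soft→E1; Moderate→E3; Aggressive→E5.
Entrant's best replies: E1→Soft; E2→Moderate; E3→Aggressive; E4→Moderate; E5→Soft.
Only (E1, Soft) has each player best-responding; Nash payoffs (12, 10).
Incumbent's commitment gain: 13 − 12 = 1.

1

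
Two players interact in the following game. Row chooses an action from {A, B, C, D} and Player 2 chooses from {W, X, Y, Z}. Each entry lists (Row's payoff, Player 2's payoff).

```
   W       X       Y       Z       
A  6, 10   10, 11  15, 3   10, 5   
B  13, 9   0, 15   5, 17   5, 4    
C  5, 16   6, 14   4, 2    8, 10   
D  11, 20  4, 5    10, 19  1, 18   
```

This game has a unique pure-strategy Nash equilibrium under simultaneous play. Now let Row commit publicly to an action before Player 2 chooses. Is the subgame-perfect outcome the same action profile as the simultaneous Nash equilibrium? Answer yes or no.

no

Backward induction with Row moving first.
- A: Player 2 compares 10, 11, 3, 5 and picks X; Row would get 10.
- B: Player 2 compares 9, 15, 17, 4 and picks Y; Row would get 5.
- C: Player 2 compares 16, 14, 2, 10 and picks W; Row would get 5.
- D: Player 2 compares 20, 5, 19, 18 and picks W; Row would get 11.
Among 10, 5, 5, 11, the best is 11 at D. Subgame-perfect outcome: (D, W) with payoffs (11, 20).
Now find the simultaneous Nash equilibrium.
Row's best replies: W→B; X→A; Y→A; Z→A.
Player 2's best replies: A→X; B→Y; C→W; D→W.
The unique mutual best reply is (A, X), giving (10, 11).
Sequential outcome (D, W) differs from the Nash profile (A, X).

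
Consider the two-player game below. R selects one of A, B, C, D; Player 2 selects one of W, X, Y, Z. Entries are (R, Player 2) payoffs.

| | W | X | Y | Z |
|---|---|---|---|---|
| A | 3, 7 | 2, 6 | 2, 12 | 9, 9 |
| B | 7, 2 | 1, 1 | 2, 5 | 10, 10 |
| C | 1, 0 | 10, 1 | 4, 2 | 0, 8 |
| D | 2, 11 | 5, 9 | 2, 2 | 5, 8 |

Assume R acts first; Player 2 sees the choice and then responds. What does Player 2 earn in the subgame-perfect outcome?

10

Work backward from Player 2's decision.
- A: BR = Y, leader payoff 2.
- B: BR = Z, leader payoff 10.
- C: BR = Z, leader payoff 0.
- D: BR = W, leader payoff 2.
Among 2, 10, 0, 2, the best is 10 at B. Subgame-perfect outcome: (B, Z) with payoffs (10, 10).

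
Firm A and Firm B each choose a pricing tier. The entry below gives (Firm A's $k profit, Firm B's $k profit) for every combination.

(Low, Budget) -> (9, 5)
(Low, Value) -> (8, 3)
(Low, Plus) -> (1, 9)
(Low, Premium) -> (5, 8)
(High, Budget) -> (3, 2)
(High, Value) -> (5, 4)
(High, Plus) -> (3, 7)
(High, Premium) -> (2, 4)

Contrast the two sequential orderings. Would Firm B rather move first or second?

If Firm A leads: Firm B's best replies are Low→Plus, High→Plus; Firm A's induced payoffs 1, 3; outcome (High, Plus), payoffs (3, 7).
If Firm B leads: Firm A's best replies are Budget→Low, Value→Low, Plus→High, Premium→Low; Firm B's induced payoffs 5, 3, 7, 8; outcome (Low, Premium), payoffs (5, 8).
Firm B gets 8 moving first and 7 moving second, so Firm B prefers to move first.

first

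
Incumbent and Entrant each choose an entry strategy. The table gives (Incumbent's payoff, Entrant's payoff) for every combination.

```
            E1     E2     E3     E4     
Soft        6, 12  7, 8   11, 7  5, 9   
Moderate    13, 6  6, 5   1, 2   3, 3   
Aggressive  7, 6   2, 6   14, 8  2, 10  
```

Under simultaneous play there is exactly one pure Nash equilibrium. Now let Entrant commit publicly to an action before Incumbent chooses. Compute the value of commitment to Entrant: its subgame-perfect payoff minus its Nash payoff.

3

Incumbent best-responds to each possible Entrant move:
- E1: BR = Moderate, leader payoff 6.
- E2: BR = Soft, leader payoff 8.
- E3: BR = Aggressive, leader payoff 8.
- E4: BR = Soft, leader payoff 9.
Maximizing over 6, 8, 8, 9, Entrant chooses E4. Subgame-perfect outcome: (Soft, E4) with payoffs (5, 9).
Under simultaneous play:
Incumbent's best replies: E1→Moderate; E2→Soft; E3→Aggressive; E4→Soft.
Entrant's best replies: Soft→E1; Moderate→E1; Aggressive→E4.
The unique mutual best reply is (Moderate, E1), giving (13, 6).
Entrant's commitment gain: 9 − 6 = 3.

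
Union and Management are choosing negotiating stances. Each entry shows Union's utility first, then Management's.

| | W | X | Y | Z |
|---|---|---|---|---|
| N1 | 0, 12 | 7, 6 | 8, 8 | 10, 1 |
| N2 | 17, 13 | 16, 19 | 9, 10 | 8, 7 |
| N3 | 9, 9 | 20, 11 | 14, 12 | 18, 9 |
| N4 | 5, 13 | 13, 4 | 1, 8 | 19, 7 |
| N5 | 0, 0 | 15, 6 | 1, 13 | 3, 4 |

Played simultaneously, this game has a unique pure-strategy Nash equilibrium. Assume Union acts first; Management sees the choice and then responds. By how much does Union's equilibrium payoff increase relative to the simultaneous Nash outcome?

2

Backward induction with Union moving first.
- N1 → Management plays W (best of 12, 6, 8, 1); Union gets 0.
- N2 → Management plays X (best of 13, 19, 10, 7); Union gets 16.
- N3 → Management plays Y (best of 9, 11, 12, 9); Union gets 14.
- N4 → Management plays W (best of 13, 4, 8, 7); Union gets 5.
- N5 → Management plays Y (best of 0, 6, 13, 4); Union gets 1.
Among 0, 16, 14, 5, 1, the best is 16 at N2. Subgame-perfect outcome: (N2, X) with payoffs (16, 19).
For the simultaneous game, intersect best replies.
Union's best replies: W→N2; X→N3; Y→N3; Z→N4.
Management's best replies: N1→W; N2→X; N3→Y; N4→W; N5→Y.
Only (N3, Y) has each player best-responding; Nash payoffs (14, 12).
Union's commitment gain: 16 − 14 = 2.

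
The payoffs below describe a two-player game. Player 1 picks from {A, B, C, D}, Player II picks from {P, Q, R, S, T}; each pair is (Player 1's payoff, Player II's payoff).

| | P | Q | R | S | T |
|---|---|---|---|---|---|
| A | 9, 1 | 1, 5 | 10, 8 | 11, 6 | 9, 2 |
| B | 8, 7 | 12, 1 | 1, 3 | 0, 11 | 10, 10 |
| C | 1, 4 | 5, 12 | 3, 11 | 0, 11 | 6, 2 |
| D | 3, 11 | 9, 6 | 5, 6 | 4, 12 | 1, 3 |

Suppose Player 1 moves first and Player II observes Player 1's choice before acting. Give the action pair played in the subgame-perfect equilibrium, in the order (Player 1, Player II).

(A, R)

Backward induction with Player 1 moving first.
- A: Player II compares 1, 5, 8, 6, 2 and picks R; Player 1 would get 10.
- B: Player II compares 7, 1, 3, 11, 10 and picks S; Player 1 would get 0.
- C: Player II compares 4, 12, 11, 11, 2 and picks Q; Player 1 would get 5.
- D: Player II compares 11, 6, 6, 12, 3 and picks S; Player 1 would get 4.
Among 10, 0, 5, 4, the best is 10 at A. Subgame-perfect outcome: (A, R) with payoffs (10, 8).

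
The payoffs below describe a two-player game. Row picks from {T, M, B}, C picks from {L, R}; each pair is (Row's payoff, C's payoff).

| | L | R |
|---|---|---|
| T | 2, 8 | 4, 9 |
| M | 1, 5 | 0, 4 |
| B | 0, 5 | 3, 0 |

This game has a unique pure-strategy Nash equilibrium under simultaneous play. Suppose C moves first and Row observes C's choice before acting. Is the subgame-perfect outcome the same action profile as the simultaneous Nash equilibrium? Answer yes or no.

Solve by backward induction (C leads).
- L: Row compares 2, 1, 0 and picks T; C would get 8.
- R: Row compares 4, 0, 3 and picks T; C would get 9.
Among 8, 9, the best is 9 at R. Subgame-perfect outcome: (T, R) with payoffs (4, 9).
Now find the simultaneous Nash equilibrium.
Row's best replies: L→T; R→T.
C's best replies: T→R; M→L; B→L.
Only (T, R) has each player best-responding; Nash payoffs (4, 9).
Sequential outcome (T, R) coincides with the Nash profile (T, R).

yes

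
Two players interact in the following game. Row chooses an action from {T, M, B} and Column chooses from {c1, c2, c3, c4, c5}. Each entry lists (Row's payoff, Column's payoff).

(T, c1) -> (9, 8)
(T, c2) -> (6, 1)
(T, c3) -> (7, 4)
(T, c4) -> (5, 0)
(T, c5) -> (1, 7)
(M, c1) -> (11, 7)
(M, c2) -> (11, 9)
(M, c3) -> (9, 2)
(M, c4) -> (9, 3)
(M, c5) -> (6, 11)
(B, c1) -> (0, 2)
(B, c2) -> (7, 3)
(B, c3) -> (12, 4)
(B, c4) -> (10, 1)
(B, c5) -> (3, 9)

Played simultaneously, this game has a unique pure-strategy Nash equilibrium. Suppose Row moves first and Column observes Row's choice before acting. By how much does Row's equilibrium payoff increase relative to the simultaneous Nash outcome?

Solve by backward induction (Row leads).
- T: Column compares 8, 1, 4, 0, 7 and picks c1; Row would get 9.
- M: Column compares 7, 9, 2, 3, 11 and picks c5; Row would get 6.
- B: Column compares 2, 3, 4, 1, 9 and picks c5; Row would get 3.
Row's induced payoffs are 9, 6, 3, so Row commits to T. Subgame-perfect outcome: (T, c1) with payoffs (9, 8).
Under simultaneous play:
Row's best replies: c1→M; c2→M; c3→B; c4→B; c5→M.
Column's best replies: T→c1; M→c5; B→c5.
Only (M, c5) has each player best-responding; Nash payoffs (6, 11).
Row's commitment gain: 9 − 6 = 3.

3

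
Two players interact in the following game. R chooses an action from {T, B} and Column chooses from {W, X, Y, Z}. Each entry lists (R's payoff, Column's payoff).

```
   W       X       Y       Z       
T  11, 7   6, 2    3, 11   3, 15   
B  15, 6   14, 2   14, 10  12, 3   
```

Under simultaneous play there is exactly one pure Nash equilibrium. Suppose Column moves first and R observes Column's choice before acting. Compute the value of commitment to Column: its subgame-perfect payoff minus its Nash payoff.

Solve by backward induction (Column leads).
- W → R plays B (best of 11, 15); Column gets 6.
- X → R plays B (best of 6, 14); Column gets 2.
- Y → R plays B (best of 3, 14); Column gets 10.
- Z → R plays B (best of 3, 12); Column gets 3.
Among 6, 2, 10, 3, the best is 10 at Y. Subgame-perfect outcome: (B, Y) with payoffs (14, 10).
Now find the simultaneous Nash equilibrium.
R's best replies: W→B; X→B; Y→B; Z→B.
Column's best replies: T→Z; B→Y.
The unique mutual best reply is (B, Y), giving (14, 10).
Column's commitment gain: 10 − 10 = 0.

0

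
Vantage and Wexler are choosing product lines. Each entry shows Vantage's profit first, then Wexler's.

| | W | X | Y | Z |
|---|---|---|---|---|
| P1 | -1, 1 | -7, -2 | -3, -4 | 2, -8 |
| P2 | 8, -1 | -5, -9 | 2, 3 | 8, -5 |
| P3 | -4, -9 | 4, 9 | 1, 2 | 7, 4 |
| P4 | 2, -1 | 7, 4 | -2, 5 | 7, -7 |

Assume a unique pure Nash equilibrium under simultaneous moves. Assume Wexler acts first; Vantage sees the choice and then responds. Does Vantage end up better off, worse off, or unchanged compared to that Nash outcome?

Work backward from Vantage's decision.
- W: BR = P2, leader payoff -1.
- X: BR = P4, leader payoff 4.
- Y: BR = P2, leader payoff 3.
- Z: BR = P2, leader payoff -5.
Maximizing over -1, 4, 3, -5, Wexler chooses X. Subgame-perfect outcome: (P4, X) with payoffs (7, 4).
Under simultaneous play:
Vantage's best replies: W→P2; X→P4; Y→P2; Z→P2.
Wexler's best replies: P1→W; P2→Y; P3→X; P4→Y.
Only (P2, Y) has each player best-responding; Nash payoffs (2, 3).
Vantage earns 7 sequentially versus 2 at the Nash outcome: better off.

better off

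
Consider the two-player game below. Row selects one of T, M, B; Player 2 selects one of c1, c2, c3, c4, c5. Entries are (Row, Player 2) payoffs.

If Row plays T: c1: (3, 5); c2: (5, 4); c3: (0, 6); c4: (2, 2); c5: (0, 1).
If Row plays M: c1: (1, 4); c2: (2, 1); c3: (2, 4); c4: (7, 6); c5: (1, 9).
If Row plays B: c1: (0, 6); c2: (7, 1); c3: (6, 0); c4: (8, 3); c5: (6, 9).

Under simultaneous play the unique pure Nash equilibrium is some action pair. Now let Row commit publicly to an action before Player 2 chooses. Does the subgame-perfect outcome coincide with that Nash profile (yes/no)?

Backward induction with Row moving first.
- T: Player 2 compares 5, 4, 6, 2, 1 and picks c3; Row would get 0.
- M: Player 2 compares 4, 1, 4, 6, 9 and picks c5; Row would get 1.
- B: Player 2 compares 6, 1, 0, 3, 9 and picks c5; Row would get 6.
Maximizing over 0, 1, 6, Row chooses B. Subgame-perfect outcome: (B, c5) with payoffs (6, 9).
Now find the simultaneous Nash equilibrium.
Row's best replies: c1→T; c2→B; c3→B; c4→B; c5→B.
Player 2's best replies: T→c3; M→c5; B→c5.
The unique mutual best reply is (B, c5), giving (6, 9).
Sequential outcome (B, c5) coincides with the Nash profile (B, c5).

yes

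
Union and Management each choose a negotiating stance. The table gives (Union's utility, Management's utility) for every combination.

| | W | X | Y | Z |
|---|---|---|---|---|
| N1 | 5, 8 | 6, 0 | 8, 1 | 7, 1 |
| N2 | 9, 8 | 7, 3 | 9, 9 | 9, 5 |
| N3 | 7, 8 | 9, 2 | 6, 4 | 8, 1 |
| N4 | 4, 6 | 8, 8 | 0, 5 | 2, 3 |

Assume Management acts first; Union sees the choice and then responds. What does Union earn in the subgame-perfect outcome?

9

Union best-responds to each possible Management move:
- W: Union compares 5, 9, 7, 4 and picks N2; Management would get 8.
- X: Union compares 6, 7, 9, 8 and picks N3; Management would get 2.
- Y: Union compares 8, 9, 6, 0 and picks N2; Management would get 9.
- Z: Union compares 7, 9, 8, 2 and picks N2; Management would get 5.
Maximizing over 8, 2, 9, 5, Management chooses Y. Subgame-perfect outcome: (N2, Y) with payoffs (9, 9).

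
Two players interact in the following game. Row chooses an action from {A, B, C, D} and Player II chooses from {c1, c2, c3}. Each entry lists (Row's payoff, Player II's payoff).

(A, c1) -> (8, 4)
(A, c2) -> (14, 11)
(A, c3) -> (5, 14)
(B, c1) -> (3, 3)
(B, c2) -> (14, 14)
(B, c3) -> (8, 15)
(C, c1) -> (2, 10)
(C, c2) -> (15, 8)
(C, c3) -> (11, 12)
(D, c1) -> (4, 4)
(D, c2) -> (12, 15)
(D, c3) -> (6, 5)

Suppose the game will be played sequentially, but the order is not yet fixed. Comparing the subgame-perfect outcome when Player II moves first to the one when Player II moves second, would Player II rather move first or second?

second

If Row leads: Player II's best replies are A→c3, B→c3, C→c3, D→c2; Row's induced payoffs 5, 8, 11, 12; outcome (D, c2), payoffs (12, 15).
If Player II leads: Row's best replies are c1→A, c2→C, c3→C; Player II's induced payoffs 4, 8, 12; outcome (C, c3), payoffs (11, 12).
Player II gets 12 moving first and 15 moving second, so Player II prefers to move second.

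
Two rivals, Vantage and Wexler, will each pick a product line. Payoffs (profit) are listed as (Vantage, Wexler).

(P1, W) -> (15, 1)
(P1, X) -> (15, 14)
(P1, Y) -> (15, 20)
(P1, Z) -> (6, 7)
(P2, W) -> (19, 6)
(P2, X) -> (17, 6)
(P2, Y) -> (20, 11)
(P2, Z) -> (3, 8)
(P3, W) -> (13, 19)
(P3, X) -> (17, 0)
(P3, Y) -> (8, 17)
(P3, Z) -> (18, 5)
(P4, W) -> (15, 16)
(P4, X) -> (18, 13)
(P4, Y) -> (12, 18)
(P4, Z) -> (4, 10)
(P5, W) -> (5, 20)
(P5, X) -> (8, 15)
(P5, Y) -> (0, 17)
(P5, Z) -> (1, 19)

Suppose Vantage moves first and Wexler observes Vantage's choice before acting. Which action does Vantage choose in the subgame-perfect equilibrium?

P2

Wexler best-responds to each possible Vantage move:
- P1: BR = Y, leader payoff 15.
- P2: BR = Y, leader payoff 20.
- P3: BR = W, leader payoff 13.
- P4: BR = Y, leader payoff 12.
- P5: BR = W, leader payoff 5.
Among 15, 20, 13, 12, 5, the best is 20 at P2. Subgame-perfect outcome: (P2, Y) with payoffs (20, 11).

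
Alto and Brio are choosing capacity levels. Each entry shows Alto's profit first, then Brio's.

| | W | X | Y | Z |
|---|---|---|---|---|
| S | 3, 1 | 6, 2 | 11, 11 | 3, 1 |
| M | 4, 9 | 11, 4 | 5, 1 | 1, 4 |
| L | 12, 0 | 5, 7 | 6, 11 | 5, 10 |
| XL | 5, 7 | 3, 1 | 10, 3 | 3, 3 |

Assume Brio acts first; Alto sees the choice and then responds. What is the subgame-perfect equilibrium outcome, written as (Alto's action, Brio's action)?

(S, Y)

Backward induction with Brio moving first.
- W: BR = L, leader payoff 0.
- X: BR = M, leader payoff 4.
- Y: BR = S, leader payoff 11.
- Z: BR = L, leader payoff 10.
Maximizing over 0, 4, 11, 10, Brio chooses Y. Subgame-perfect outcome: (S, Y) with payoffs (11, 11).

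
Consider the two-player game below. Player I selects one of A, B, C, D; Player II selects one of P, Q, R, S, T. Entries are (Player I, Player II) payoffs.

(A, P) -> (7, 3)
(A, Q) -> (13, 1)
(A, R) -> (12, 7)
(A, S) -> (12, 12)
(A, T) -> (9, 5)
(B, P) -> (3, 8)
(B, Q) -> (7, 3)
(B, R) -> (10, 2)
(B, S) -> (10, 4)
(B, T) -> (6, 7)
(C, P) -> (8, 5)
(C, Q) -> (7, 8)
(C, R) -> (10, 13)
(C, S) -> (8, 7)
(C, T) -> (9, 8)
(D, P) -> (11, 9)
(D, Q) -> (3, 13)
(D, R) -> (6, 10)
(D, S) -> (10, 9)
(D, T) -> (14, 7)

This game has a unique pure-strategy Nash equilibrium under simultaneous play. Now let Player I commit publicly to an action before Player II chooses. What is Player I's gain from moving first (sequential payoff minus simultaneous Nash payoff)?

0

Backward induction with Player I moving first.
- A: BR = S, leader payoff 12.
- B: BR = P, leader payoff 3.
- C: BR = R, leader payoff 10.
- D: BR = Q, leader payoff 3.
Maximizing over 12, 3, 10, 3, Player I chooses A. Subgame-perfect outcome: (A, S) with payoffs (12, 12).
Under simultaneous play:
Player I's best replies: P→D; Q→A; R→A; S→A; T→D.
Player II's best replies: A→S; B→P; C→R; D→Q.
The unique mutual best reply is (A, S), giving (12, 12).
Player I's commitment gain: 12 − 12 = 0.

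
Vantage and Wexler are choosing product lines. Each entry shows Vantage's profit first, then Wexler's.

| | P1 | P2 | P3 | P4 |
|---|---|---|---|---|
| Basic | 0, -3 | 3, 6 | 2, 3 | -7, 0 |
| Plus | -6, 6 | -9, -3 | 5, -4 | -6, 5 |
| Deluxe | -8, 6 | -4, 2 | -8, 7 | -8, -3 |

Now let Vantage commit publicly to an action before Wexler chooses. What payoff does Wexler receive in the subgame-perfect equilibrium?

Backward induction with Vantage moving first.
- Basic → Wexler plays P2 (best of -3, 6, 3, 0); Vantage gets 3.
- Plus → Wexler plays P1 (best of 6, -3, -4, 5); Vantage gets -6.
- Deluxe → Wexler plays P3 (best of 6, 2, 7, -3); Vantage gets -8.
Vantage's induced payoffs are 3, -6, -8, so Vantage commits to Basic. Subgame-perfect outcome: (Basic, P2) with payoffs (3, 6).

6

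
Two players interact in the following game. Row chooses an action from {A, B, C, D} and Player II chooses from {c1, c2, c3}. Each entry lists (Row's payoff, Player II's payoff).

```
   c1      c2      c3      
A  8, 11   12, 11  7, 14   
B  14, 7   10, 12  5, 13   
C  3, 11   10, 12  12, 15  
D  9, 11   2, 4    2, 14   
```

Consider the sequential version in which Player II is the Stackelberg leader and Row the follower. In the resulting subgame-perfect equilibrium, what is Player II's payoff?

15

Backward induction with Player II moving first.
- c1 → Row plays B (best of 8, 14, 3, 9); Player II gets 7.
- c2 → Row plays A (best of 12, 10, 10, 2); Player II gets 11.
- c3 → Row plays C (best of 7, 5, 12, 2); Player II gets 15.
Maximizing over 7, 11, 15, Player II chooses c3. Subgame-perfect outcome: (C, c3) with payoffs (12, 15).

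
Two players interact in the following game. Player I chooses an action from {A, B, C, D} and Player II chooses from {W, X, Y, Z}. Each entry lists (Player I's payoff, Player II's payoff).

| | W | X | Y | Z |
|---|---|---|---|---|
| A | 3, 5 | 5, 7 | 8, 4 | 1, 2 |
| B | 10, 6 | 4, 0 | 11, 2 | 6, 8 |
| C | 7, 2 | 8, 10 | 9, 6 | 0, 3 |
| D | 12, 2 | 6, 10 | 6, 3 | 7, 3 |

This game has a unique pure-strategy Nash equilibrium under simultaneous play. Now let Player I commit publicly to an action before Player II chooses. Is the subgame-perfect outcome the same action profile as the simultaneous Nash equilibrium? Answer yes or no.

yes

Backward induction with Player I moving first.
- A: BR = X, leader payoff 5.
- B: BR = Z, leader payoff 6.
- C: BR = X, leader payoff 8.
- D: BR = X, leader payoff 6.
Among 5, 6, 8, 6, the best is 8 at C. Subgame-perfect outcome: (C, X) with payoffs (8, 10).
For the simultaneous game, intersect best replies.
Player I's best replies: W→D; X→C; Y→B; Z→D.
Player II's best replies: A→X; B→Z; C→X; D→X.
The unique mutual best reply is (C, X), giving (8, 10).
Sequential outcome (C, X) coincides with the Nash profile (C, X).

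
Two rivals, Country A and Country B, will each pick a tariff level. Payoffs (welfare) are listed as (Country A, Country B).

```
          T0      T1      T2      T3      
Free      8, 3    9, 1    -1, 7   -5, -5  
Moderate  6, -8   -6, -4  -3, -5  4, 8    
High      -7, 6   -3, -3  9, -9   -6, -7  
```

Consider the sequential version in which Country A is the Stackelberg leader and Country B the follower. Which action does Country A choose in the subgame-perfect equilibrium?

Work backward from Country B's decision.
- Free: BR = T2, leader payoff -1.
- Moderate: BR = T3, leader payoff 4.
- High: BR = T0, leader payoff -7.
Maximizing over -1, 4, -7, Country A chooses Moderate. Subgame-perfect outcome: (Moderate, T3) with payoffs (4, 8).

Moderate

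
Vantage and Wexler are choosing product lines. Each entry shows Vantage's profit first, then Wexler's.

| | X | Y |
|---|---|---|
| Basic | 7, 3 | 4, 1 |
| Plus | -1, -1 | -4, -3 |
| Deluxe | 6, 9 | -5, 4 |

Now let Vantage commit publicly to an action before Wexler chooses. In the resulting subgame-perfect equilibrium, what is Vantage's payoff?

Backward induction with Vantage moving first.
- Basic: BR = X, leader payoff 7.
- Plus: BR = X, leader payoff -1.
- Deluxe: BR = X, leader payoff 6.
Vantage's induced payoffs are 7, -1, 6, so Vantage commits to Basic. Subgame-perfect outcome: (Basic, X) with payoffs (7, 3).

7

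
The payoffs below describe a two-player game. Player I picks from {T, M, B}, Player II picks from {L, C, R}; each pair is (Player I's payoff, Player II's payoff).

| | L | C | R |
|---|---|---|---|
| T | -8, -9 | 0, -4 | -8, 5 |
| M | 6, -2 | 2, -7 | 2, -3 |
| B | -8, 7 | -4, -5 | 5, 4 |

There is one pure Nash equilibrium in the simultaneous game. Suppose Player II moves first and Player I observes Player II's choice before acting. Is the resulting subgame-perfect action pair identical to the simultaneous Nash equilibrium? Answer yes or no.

Backward induction with Player II moving first.
- L → Player I plays M (best of -8, 6, -8); Player II gets -2.
- C → Player I plays M (best of 0, 2, -4); Player II gets -7.
- R → Player I plays B (best of -8, 2, 5); Player II gets 4.
Among -2, -7, 4, the best is 4 at R. Subgame-perfect outcome: (B, R) with payoffs (5, 4).
Under simultaneous play:
Player I's best replies: L→M; C→M; R→B.
Player II's best replies: T→R; M→L; B→L.
Only (M, L) has each player best-responding; Nash payoffs (6, -2).
Sequential outcome (B, R) differs from the Nash profile (M, L).

no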